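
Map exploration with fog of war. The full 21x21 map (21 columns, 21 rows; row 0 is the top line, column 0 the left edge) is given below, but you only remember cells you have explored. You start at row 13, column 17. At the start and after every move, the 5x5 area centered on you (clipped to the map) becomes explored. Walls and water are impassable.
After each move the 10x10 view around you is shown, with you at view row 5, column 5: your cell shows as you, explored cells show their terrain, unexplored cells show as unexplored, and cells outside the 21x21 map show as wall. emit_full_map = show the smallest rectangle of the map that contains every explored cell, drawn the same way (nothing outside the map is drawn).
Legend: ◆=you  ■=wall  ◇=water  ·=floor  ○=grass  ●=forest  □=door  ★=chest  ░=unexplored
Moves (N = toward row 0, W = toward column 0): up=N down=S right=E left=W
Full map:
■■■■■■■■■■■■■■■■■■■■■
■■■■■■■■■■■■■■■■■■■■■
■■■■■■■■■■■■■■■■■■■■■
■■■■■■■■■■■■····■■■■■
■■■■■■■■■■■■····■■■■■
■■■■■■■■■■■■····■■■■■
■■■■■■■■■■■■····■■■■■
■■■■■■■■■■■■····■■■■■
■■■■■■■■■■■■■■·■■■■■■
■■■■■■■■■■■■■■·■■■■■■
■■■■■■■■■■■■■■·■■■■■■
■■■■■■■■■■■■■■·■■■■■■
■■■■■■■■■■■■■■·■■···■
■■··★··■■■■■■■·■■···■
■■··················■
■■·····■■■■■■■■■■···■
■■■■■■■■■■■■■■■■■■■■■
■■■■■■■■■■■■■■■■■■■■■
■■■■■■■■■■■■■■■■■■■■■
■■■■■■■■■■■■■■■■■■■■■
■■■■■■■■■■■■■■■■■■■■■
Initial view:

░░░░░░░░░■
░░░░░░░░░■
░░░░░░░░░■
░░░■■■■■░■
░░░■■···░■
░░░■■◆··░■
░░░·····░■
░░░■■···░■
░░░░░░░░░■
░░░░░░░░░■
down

░░░░░░░░░■
░░░░░░░░░■
░░░■■■■■░■
░░░■■···░■
░░░■■···░■
░░░··◆··░■
░░░■■···░■
░░░■■■■■░■
░░░░░░░░░■
░░░░░░░░░■

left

░░░░░░░░░░
░░░░░░░░░░
░░░░■■■■■░
░░░·■■···░
░░░·■■···░
░░░··◆···░
░░░■■■···░
░░░■■■■■■░
░░░░░░░░░░
░░░░░░░░░░

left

░░░░░░░░░░
░░░░░░░░░░
░░░░░■■■■■
░░░■·■■···
░░░■·■■···
░░░··◆····
░░░■■■■···
░░░■■■■■■■
░░░░░░░░░░
░░░░░░░░░░

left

░░░░░░░░░░
░░░░░░░░░░
░░░░░░■■■■
░░░■■·■■··
░░░■■·■■··
░░░··◆····
░░░■■■■■··
░░░■■■■■■■
░░░░░░░░░░
░░░░░░░░░░

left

░░░░░░░░░░
░░░░░░░░░░
░░░░░░░■■■
░░░■■■·■■·
░░░■■■·■■·
░░░··◆····
░░░■■■■■■·
░░░■■■■■■■
░░░░░░░░░░
░░░░░░░░░░

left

░░░░░░░░░░
░░░░░░░░░░
░░░░░░░░■■
░░░■■■■·■■
░░░■■■■·■■
░░░··◆····
░░░■■■■■■■
░░░■■■■■■■
░░░░░░░░░░
░░░░░░░░░░

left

░░░░░░░░░░
░░░░░░░░░░
░░░░░░░░░■
░░░■■■■■·■
░░░■■■■■·■
░░░··◆····
░░░■■■■■■■
░░░■■■■■■■
░░░░░░░░░░
░░░░░░░░░░

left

░░░░░░░░░░
░░░░░░░░░░
░░░░░░░░░░
░░░■■■■■■·
░░░■■■■■■·
░░░··◆····
░░░■■■■■■■
░░░■■■■■■■
░░░░░░░░░░
░░░░░░░░░░

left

░░░░░░░░░░
░░░░░░░░░░
░░░░░░░░░░
░░░■■■■■■■
░░░■■■■■■■
░░░··◆····
░░░■■■■■■■
░░░■■■■■■■
░░░░░░░░░░
░░░░░░░░░░

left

░░░░░░░░░░
░░░░░░░░░░
░░░░░░░░░░
░░░■■■■■■■
░░░·■■■■■■
░░░··◆····
░░░·■■■■■■
░░░■■■■■■■
░░░░░░░░░░
░░░░░░░░░░

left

░░░░░░░░░░
░░░░░░░░░░
░░░░░░░░░░
░░░■■■■■■■
░░░··■■■■■
░░░··◆····
░░░··■■■■■
░░░■■■■■■■
░░░░░░░░░░
░░░░░░░░░░

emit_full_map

░░░░░░░░░░■■■■■
■■■■■■■■■·■■···
··■■■■■■■·■■···
··◆············
··■■■■■■■■■■···
■■■■■■■■■■■■■■■

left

░░░░░░░░░░
░░░░░░░░░░
░░░░░░░░░░
░░░■■■■■■■
░░░★··■■■■
░░░··◆····
░░░···■■■■
░░░■■■■■■■
░░░░░░░░░░
░░░░░░░░░░

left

░░░░░░░░░░
░░░░░░░░░░
░░░░░░░░░░
░░░■■■■■■■
░░░·★··■■■
░░░··◆····
░░░····■■■
░░░■■■■■■■
░░░░░░░░░░
░░░░░░░░░░

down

░░░░░░░░░░
░░░░░░░░░░
░░░■■■■■■■
░░░·★··■■■
░░░·······
░░░··◆·■■■
░░░■■■■■■■
░░░■■■■■░░
░░░░░░░░░░
░░░░░░░░░░

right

░░░░░░░░░░
░░░░░░░░░░
░░■■■■■■■■
░░·★··■■■■
░░········
░░···◆■■■■
░░■■■■■■■■
░░■■■■■■░░
░░░░░░░░░░
░░░░░░░░░░

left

░░░░░░░░░░
░░░░░░░░░░
░░░■■■■■■■
░░░·★··■■■
░░░·······
░░░··◆·■■■
░░░■■■■■■■
░░░■■■■■■░
░░░░░░░░░░
░░░░░░░░░░

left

■░░░░░░░░░
■░░░░░░░░░
■░░░■■■■■■
■░░··★··■■
■░░·······
■░░··◆··■■
■░░■■■■■■■
■░░■■■■■■■
■░░░░░░░░░
■░░░░░░░░░

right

░░░░░░░░░░
░░░░░░░░░░
░░░■■■■■■■
░░··★··■■■
░░········
░░···◆·■■■
░░■■■■■■■■
░░■■■■■■■░
░░░░░░░░░░
░░░░░░░░░░

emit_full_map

░░░░░░░░░░░░░■■■■■
░■■■■■■■■■■■·■■···
··★··■■■■■■■·■■···
··················
···◆·■■■■■■■■■■···
■■■■■■■■■■■■■■■■■■
■■■■■■■░░░░░░░░░░░

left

■░░░░░░░░░
■░░░░░░░░░
■░░░■■■■■■
■░░··★··■■
■░░·······
■░░··◆··■■
■░░■■■■■■■
■░░■■■■■■■
■░░░░░░░░░
■░░░░░░░░░

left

■■░░░░░░░░
■■░░░░░░░░
■■░░░■■■■■
■■░■··★··■
■■░■······
■■░■·◆···■
■■░■■■■■■■
■■░■■■■■■■
■■░░░░░░░░
■■░░░░░░░░

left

■■■░░░░░░░
■■■░░░░░░░
■■■░░░■■■■
■■■■■··★··
■■■■■·····
■■■■■◆····
■■■■■■■■■■
■■■■■■■■■■
■■■░░░░░░░
■■■░░░░░░░

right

■■░░░░░░░░
■■░░░░░░░░
■■░░░■■■■■
■■■■··★··■
■■■■······
■■■■·◆···■
■■■■■■■■■■
■■■■■■■■■■
■■░░░░░░░░
■■░░░░░░░░

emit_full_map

░░░░░░░░░░░░░░░■■■■■
░░░■■■■■■■■■■■·■■···
■■··★··■■■■■■■·■■···
■■··················
■■·◆···■■■■■■■■■■···
■■■■■■■■■■■■■■■■■■■■
■■■■■■■■■░░░░░░░░░░░

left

■■■░░░░░░░
■■■░░░░░░░
■■■░░░■■■■
■■■■■··★··
■■■■■·····
■■■■■◆····
■■■■■■■■■■
■■■■■■■■■■
■■■░░░░░░░
■■■░░░░░░░

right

■■░░░░░░░░
■■░░░░░░░░
■■░░░■■■■■
■■■■··★··■
■■■■······
■■■■·◆···■
■■■■■■■■■■
■■■■■■■■■■
■■░░░░░░░░
■■░░░░░░░░

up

■■░░░░░░░░
■■░░░░░░░░
■■░░░░░░░░
■■░■■■■■■■
■■■■··★··■
■■■■·◆····
■■■■·····■
■■■■■■■■■■
■■■■■■■■■■
■■░░░░░░░░

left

■■■░░░░░░░
■■■░░░░░░░
■■■░░░░░░░
■■■■■■■■■■
■■■■■··★··
■■■■■◆····
■■■■■·····
■■■■■■■■■■
■■■■■■■■■■
■■■░░░░░░░

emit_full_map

░░░░░░░░░░░░░░░■■■■■
■■■■■■■■■■■■■■·■■···
■■··★··■■■■■■■·■■···
■■◆·················
■■·····■■■■■■■■■■···
■■■■■■■■■■■■■■■■■■■■
■■■■■■■■■░░░░░░░░░░░

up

■■■░░░░░░░
■■■░░░░░░░
■■■░░░░░░░
■■■■■■■■░░
■■■■■■■■■■
■■■■■◆·★··
■■■■■·····
■■■■■·····
■■■■■■■■■■
■■■■■■■■■■

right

■■░░░░░░░░
■■░░░░░░░░
■■░░░░░░░░
■■■■■■■■░░
■■■■■■■■■■
■■■■·◆★··■
■■■■······
■■■■·····■
■■■■■■■■■■
■■■■■■■■■■

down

■■░░░░░░░░
■■░░░░░░░░
■■■■■■■■░░
■■■■■■■■■■
■■■■··★··■
■■■■·◆····
■■■■·····■
■■■■■■■■■■
■■■■■■■■■■
■■░░░░░░░░

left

■■■░░░░░░░
■■■░░░░░░░
■■■■■■■■■░
■■■■■■■■■■
■■■■■··★··
■■■■■◆····
■■■■■·····
■■■■■■■■■■
■■■■■■■■■■
■■■░░░░░░░

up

■■■░░░░░░░
■■■░░░░░░░
■■■░░░░░░░
■■■■■■■■■░
■■■■■■■■■■
■■■■■◆·★··
■■■■■·····
■■■■■·····
■■■■■■■■■■
■■■■■■■■■■

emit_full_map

■■■■■■░░░░░░░░░■■■■■
■■■■■■■■■■■■■■·■■···
■■◆·★··■■■■■■■·■■···
■■··················
■■·····■■■■■■■■■■···
■■■■■■■■■■■■■■■■■■■■
■■■■■■■■■░░░░░░░░░░░


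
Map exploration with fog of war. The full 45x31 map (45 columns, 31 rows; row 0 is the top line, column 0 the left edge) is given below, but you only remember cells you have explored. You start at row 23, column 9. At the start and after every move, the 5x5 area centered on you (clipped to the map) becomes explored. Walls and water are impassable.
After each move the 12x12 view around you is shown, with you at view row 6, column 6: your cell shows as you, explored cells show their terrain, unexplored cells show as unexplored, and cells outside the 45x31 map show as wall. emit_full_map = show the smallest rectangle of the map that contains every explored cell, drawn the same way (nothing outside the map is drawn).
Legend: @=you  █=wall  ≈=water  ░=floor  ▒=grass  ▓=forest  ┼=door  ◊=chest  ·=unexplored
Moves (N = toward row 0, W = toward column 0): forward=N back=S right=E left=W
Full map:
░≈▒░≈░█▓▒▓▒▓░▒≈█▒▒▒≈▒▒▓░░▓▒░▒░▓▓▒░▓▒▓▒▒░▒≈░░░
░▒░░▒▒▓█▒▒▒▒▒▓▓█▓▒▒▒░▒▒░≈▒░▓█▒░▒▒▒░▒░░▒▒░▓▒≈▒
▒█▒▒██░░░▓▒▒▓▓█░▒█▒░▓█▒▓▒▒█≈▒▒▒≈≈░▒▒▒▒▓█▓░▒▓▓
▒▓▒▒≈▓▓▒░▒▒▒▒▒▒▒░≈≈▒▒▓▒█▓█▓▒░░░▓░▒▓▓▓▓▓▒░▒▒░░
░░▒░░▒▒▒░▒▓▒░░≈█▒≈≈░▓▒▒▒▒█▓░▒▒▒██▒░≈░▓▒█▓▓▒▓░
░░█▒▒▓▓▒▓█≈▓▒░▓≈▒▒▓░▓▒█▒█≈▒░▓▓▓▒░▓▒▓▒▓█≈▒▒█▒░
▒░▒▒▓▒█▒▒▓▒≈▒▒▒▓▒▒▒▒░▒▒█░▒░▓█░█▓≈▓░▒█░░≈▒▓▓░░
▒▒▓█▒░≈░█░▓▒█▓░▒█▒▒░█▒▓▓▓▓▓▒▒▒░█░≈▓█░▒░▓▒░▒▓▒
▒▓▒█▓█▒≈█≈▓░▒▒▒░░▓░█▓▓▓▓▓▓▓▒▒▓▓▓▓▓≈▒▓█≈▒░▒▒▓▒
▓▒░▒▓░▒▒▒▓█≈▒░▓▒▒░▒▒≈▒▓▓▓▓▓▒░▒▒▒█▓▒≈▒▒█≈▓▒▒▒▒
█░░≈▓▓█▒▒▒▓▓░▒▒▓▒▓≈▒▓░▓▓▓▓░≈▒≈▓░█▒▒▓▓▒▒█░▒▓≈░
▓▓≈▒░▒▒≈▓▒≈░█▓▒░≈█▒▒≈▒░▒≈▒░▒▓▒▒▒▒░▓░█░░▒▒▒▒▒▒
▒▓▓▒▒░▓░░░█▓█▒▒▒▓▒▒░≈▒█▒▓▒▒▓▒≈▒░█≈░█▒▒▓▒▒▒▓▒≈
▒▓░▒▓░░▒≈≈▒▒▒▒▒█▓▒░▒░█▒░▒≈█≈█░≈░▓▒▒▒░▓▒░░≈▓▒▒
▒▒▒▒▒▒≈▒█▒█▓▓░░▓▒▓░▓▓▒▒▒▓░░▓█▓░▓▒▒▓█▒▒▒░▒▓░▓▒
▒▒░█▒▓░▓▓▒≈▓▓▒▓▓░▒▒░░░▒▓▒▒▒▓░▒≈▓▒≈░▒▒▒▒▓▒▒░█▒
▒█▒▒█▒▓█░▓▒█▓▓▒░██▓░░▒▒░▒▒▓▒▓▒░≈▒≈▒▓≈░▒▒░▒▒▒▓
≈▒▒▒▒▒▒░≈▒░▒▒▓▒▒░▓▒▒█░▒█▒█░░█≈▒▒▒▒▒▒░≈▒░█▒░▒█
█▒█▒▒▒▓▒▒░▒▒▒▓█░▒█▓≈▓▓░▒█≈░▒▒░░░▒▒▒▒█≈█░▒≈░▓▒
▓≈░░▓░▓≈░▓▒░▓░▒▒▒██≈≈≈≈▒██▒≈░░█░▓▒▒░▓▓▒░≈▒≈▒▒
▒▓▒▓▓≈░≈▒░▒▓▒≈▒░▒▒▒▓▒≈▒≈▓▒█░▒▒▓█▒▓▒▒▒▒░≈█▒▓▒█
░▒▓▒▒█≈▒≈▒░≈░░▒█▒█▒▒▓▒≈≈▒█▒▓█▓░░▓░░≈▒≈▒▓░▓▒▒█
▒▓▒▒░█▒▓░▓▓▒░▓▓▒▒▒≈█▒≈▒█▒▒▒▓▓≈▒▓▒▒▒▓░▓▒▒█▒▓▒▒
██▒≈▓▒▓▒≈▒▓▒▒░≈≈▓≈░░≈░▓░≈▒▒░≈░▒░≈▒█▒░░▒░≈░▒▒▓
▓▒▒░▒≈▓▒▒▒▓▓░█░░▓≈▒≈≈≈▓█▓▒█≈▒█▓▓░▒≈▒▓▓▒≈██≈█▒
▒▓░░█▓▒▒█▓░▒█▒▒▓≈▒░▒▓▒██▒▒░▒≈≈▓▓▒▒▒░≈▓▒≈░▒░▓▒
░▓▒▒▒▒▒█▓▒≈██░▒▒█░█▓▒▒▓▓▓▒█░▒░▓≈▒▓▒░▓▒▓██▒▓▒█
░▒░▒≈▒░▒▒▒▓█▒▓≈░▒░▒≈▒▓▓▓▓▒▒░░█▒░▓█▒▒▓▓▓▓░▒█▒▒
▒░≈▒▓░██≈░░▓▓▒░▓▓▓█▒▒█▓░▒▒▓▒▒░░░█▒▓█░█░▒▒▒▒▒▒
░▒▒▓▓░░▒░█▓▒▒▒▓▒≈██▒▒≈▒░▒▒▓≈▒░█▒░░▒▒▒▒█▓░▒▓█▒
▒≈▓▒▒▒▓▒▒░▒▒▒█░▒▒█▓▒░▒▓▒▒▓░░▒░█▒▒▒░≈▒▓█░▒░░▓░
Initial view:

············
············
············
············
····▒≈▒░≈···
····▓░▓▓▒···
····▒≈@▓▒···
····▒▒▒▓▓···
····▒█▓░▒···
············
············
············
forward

············
············
············
············
····≈▒░▒▓···
····▒≈▒░≈···
····▓░@▓▒···
····▒≈▒▓▒···
····▒▒▒▓▓···
····▒█▓░▒···
············
············

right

············
············
············
············
···≈▒░▒▓▒···
···▒≈▒░≈░···
···▓░▓@▒░···
···▒≈▒▓▒▒···
···▒▒▒▓▓░···
···▒█▓░▒····
············
············

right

············
············
············
············
··≈▒░▒▓▒≈···
··▒≈▒░≈░░···
··▓░▓▓@░▓···
··▒≈▒▓▒▒░···
··▒▒▒▓▓░█···
··▒█▓░▒·····
············
············

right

············
············
············
············
·≈▒░▒▓▒≈▒···
·▒≈▒░≈░░▒···
·▓░▓▓▒@▓▓···
·▒≈▒▓▒▒░≈···
·▒▒▒▓▓░█░···
·▒█▓░▒······
············
············

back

············
············
············
·≈▒░▒▓▒≈▒···
·▒≈▒░≈░░▒···
·▓░▓▓▒░▓▓···
·▒≈▒▓▒@░≈···
·▒▒▒▓▓░█░···
·▒█▓░▒█▒▒···
············
············
············

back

············
············
·≈▒░▒▓▒≈▒···
·▒≈▒░≈░░▒···
·▓░▓▓▒░▓▓···
·▒≈▒▓▒▒░≈···
·▒▒▒▓▓@█░···
·▒█▓░▒█▒▒···
····≈██░▒···
············
············
············

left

············
············
··≈▒░▒▓▒≈▒··
··▒≈▒░≈░░▒··
··▓░▓▓▒░▓▓··
··▒≈▒▓▒▒░≈··
··▒▒▒▓@░█░··
··▒█▓░▒█▒▒··
····▒≈██░▒··
············
············
············

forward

············
············
············
··≈▒░▒▓▒≈▒··
··▒≈▒░≈░░▒··
··▓░▓▓▒░▓▓··
··▒≈▒▓@▒░≈··
··▒▒▒▓▓░█░··
··▒█▓░▒█▒▒··
····▒≈██░▒··
············
············

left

············
············
············
···≈▒░▒▓▒≈▒·
···▒≈▒░≈░░▒·
···▓░▓▓▒░▓▓·
···▒≈▒@▒▒░≈·
···▒▒▒▓▓░█░·
···▒█▓░▒█▒▒·
·····▒≈██░▒·
············
············

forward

············
············
············
············
···≈▒░▒▓▒≈▒·
···▒≈▒░≈░░▒·
···▓░▓@▒░▓▓·
···▒≈▒▓▒▒░≈·
···▒▒▒▓▓░█░·
···▒█▓░▒█▒▒·
·····▒≈██░▒·
············

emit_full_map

≈▒░▒▓▒≈▒
▒≈▒░≈░░▒
▓░▓@▒░▓▓
▒≈▒▓▒▒░≈
▒▒▒▓▓░█░
▒█▓░▒█▒▒
··▒≈██░▒

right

············
············
············
············
··≈▒░▒▓▒≈▒··
··▒≈▒░≈░░▒··
··▓░▓▓@░▓▓··
··▒≈▒▓▒▒░≈··
··▒▒▒▓▓░█░··
··▒█▓░▒█▒▒··
····▒≈██░▒··
············

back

············
············
············
··≈▒░▒▓▒≈▒··
··▒≈▒░≈░░▒··
··▓░▓▓▒░▓▓··
··▒≈▒▓@▒░≈··
··▒▒▒▓▓░█░··
··▒█▓░▒█▒▒··
····▒≈██░▒··
············
············

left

············
············
············
···≈▒░▒▓▒≈▒·
···▒≈▒░≈░░▒·
···▓░▓▓▒░▓▓·
···▒≈▒@▒▒░≈·
···▒▒▒▓▓░█░·
···▒█▓░▒█▒▒·
·····▒≈██░▒·
············
············

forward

············
············
············
············
···≈▒░▒▓▒≈▒·
···▒≈▒░≈░░▒·
···▓░▓@▒░▓▓·
···▒≈▒▓▒▒░≈·
···▒▒▒▓▓░█░·
···▒█▓░▒█▒▒·
·····▒≈██░▒·
············

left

············
············
············
············
····≈▒░▒▓▒≈▒
····▒≈▒░≈░░▒
····▓░@▓▒░▓▓
····▒≈▒▓▒▒░≈
····▒▒▒▓▓░█░
····▒█▓░▒█▒▒
······▒≈██░▒
············

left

············
············
············
············
····░≈▒░▒▓▒≈
····≈▒≈▒░≈░░
····▒▓@▓▓▒░▓
····▓▒≈▒▓▒▒░
····▓▒▒▒▓▓░█
·····▒█▓░▒█▒
·······▒≈██░
············

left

············
············
············
············
····≈░≈▒░▒▓▒
····█≈▒≈▒░≈░
····█▒@░▓▓▒░
····▒▓▒≈▒▓▒▒
····≈▓▒▒▒▓▓░
······▒█▓░▒█
········▒≈██
············

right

············
············
············
············
···≈░≈▒░▒▓▒≈
···█≈▒≈▒░≈░░
···█▒▓@▓▓▒░▓
···▒▓▒≈▒▓▒▒░
···≈▓▒▒▒▓▓░█
·····▒█▓░▒█▒
·······▒≈██░
············

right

············
············
············
············
··≈░≈▒░▒▓▒≈▒
··█≈▒≈▒░≈░░▒
··█▒▓░@▓▒░▓▓
··▒▓▒≈▒▓▒▒░≈
··≈▓▒▒▒▓▓░█░
····▒█▓░▒█▒▒
······▒≈██░▒
············

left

············
············
············
············
···≈░≈▒░▒▓▒≈
···█≈▒≈▒░≈░░
···█▒▓@▓▓▒░▓
···▒▓▒≈▒▓▒▒░
···≈▓▒▒▒▓▓░█
·····▒█▓░▒█▒
·······▒≈██░
············

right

············
············
············
············
··≈░≈▒░▒▓▒≈▒
··█≈▒≈▒░≈░░▒
··█▒▓░@▓▒░▓▓
··▒▓▒≈▒▓▒▒░≈
··≈▓▒▒▒▓▓░█░
····▒█▓░▒█▒▒
······▒≈██░▒
············

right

············
············
············
············
·≈░≈▒░▒▓▒≈▒·
·█≈▒≈▒░≈░░▒·
·█▒▓░▓@▒░▓▓·
·▒▓▒≈▒▓▒▒░≈·
·≈▓▒▒▒▓▓░█░·
···▒█▓░▒█▒▒·
·····▒≈██░▒·
············

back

············
············
············
·≈░≈▒░▒▓▒≈▒·
·█≈▒≈▒░≈░░▒·
·█▒▓░▓▓▒░▓▓·
·▒▓▒≈▒@▒▒░≈·
·≈▓▒▒▒▓▓░█░·
···▒█▓░▒█▒▒·
·····▒≈██░▒·
············
············

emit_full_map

≈░≈▒░▒▓▒≈▒
█≈▒≈▒░≈░░▒
█▒▓░▓▓▒░▓▓
▒▓▒≈▒@▒▒░≈
≈▓▒▒▒▓▓░█░
··▒█▓░▒█▒▒
····▒≈██░▒


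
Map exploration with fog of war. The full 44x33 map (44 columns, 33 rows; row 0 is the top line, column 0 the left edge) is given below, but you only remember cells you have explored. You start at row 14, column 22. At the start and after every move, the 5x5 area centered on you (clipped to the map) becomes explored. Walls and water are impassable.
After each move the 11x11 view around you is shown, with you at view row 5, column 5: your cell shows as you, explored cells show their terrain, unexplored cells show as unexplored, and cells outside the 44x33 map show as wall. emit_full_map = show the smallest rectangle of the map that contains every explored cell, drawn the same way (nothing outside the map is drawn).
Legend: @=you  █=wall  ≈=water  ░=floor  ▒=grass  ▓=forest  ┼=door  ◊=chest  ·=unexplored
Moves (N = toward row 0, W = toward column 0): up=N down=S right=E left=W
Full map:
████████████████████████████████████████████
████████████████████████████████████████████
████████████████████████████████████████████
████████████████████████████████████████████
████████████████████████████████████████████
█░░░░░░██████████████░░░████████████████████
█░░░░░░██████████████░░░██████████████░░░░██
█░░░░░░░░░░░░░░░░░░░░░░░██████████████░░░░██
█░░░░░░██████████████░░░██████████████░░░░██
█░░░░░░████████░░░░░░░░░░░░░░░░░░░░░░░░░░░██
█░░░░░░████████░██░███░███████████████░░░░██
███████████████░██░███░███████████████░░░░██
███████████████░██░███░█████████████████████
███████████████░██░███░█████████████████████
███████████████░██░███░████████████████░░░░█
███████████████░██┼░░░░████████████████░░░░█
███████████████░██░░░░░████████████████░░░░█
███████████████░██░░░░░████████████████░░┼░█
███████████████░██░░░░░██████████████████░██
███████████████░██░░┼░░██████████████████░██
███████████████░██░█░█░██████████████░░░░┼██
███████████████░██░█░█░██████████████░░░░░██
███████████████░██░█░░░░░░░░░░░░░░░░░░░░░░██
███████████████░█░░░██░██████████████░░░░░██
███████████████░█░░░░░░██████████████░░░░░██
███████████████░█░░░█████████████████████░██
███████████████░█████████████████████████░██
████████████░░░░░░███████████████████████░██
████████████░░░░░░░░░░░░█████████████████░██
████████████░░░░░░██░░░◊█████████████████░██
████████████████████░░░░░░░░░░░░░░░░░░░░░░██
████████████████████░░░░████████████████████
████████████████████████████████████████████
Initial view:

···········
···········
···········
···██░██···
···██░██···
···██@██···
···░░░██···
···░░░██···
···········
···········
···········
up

···········
···········
···········
···██░██···
···██░██···
···██@██···
···██░██···
···░░░██···
···░░░██···
···········
···········

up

···········
···········
···········
···██░██···
···██░██···
···██@██···
···██░██···
···██░██···
···░░░██···
···░░░██···
···········

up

···········
···········
···········
···░░░░░···
···██░██···
···██@██···
···██░██···
···██░██···
···██░██···
···░░░██···
···░░░██···

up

···········
···········
···········
···█░░░█···
···░░░░░···
···██@██···
···██░██···
···██░██···
···██░██···
···██░██···
···░░░██···

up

···········
···········
···········
···░░░░█···
···█░░░█···
···░░@░░···
···██░██···
···██░██···
···██░██···
···██░██···
···██░██···

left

···········
···········
···········
···░░░░░█··
···██░░░█··
···░░@░░░··
···███░██··
···███░██··
····██░██··
····██░██··
····██░██··

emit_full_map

░░░░░█
██░░░█
░░@░░░
███░██
███░██
·██░██
·██░██
·██░██
·░░░██
·░░░██

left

···········
···········
···········
···░░░░░░█·
···███░░░█·
···░░@░░░░·
···░███░██·
···░███░██·
·····██░██·
·····██░██·
·····██░██·

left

···········
···········
···········
···░░░░░░░█
···████░░░█
···░░@░░░░░
···█░███░██
···█░███░██
······██░██
······██░██
······██░██

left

···········
···········
···········
···░░░░░░░░
···█████░░░
···░░@░░░░░
···██░███░█
···██░███░█
·······██░█
·······██░█
·······██░█

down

···········
···········
···░░░░░░░░
···█████░░░
···░░░░░░░░
···██@███░█
···██░███░█
···██░███░█
·······██░█
·······██░█
·······░░░█

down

···········
···░░░░░░░░
···█████░░░
···░░░░░░░░
···██░███░█
···██@███░█
···██░███░█
···██░███░█
·······██░█
·······░░░█
·······░░░█

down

···░░░░░░░░
···█████░░░
···░░░░░░░░
···██░███░█
···██░███░█
···██@███░█
···██░███░█
···██░███░█
·······░░░█
·······░░░█
···········

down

···█████░░░
···░░░░░░░░
···██░███░█
···██░███░█
···██░███░█
···██@███░█
···██░███░█
···██┼░░░░█
·······░░░█
···········
···········

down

···░░░░░░░░
···██░███░█
···██░███░█
···██░███░█
···██░███░█
···██@███░█
···██┼░░░░█
···██░░░░░█
···········
···········
···········

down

···██░███░█
···██░███░█
···██░███░█
···██░███░█
···██░███░█
···██@░░░░█
···██░░░░░█
···██░░░···
···········
···········
···········

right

··██░███░██
··██░███░██
··██░███░██
··██░███░██
··██░███░██
··██┼@░░░██
··██░░░░░██
··██░░░░···
···········
···········
···········

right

·██░███░██·
·██░███░██·
·██░███░██·
·██░███░██·
·██░███░██·
·██┼░@░░██·
·██░░░░░██·
·██░░░░░···
···········
···········
···········

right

██░███░██··
██░███░██··
██░███░██··
██░███░██··
██░███░██··
██┼░░@░██··
██░░░░░██··
██░░░░░█···
···········
···········
···········

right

█░███░██···
█░███░██···
█░███░██···
█░███░██···
█░███░██···
█┼░░░@██···
█░░░░░██···
█░░░░░██···
···········
···········
···········

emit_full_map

░░░░░░░░█
█████░░░█
░░░░░░░░░
██░███░██
██░███░██
██░███░██
██░███░██
██░███░██
██┼░░░@██
██░░░░░██
██░░░░░██

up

░░░░░░░░···
█░███░██···
█░███░██···
█░███░██···
█░███░██···
█░███@██···
█┼░░░░██···
█░░░░░██···
█░░░░░██···
···········
···········

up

████░░░█···
░░░░░░░░···
█░███░██···
█░███░██···
█░███░██···
█░███@██···
█░███░██···
█┼░░░░██···
█░░░░░██···
█░░░░░██···
···········

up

░░░░░░░█···
████░░░█···
░░░░░░░░···
█░███░██···
█░███░██···
█░███@██···
█░███░██···
█░███░██···
█┼░░░░██···
█░░░░░██···
█░░░░░██···

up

···········
░░░░░░░█···
████░░░█···
░░░░░░░░···
█░███░██···
█░███@██···
█░███░██···
█░███░██···
█░███░██···
█┼░░░░██···
█░░░░░██···

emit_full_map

░░░░░░░░█
█████░░░█
░░░░░░░░░
██░███░██
██░███@██
██░███░██
██░███░██
██░███░██
██┼░░░░██
██░░░░░██
██░░░░░██

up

···········
···········
░░░░░░░█···
████░░░█···
░░░░░░░░···
█░███@██···
█░███░██···
█░███░██···
█░███░██···
█░███░██···
█┼░░░░██···

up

···········
···········
···········
░░░░░░░█···
████░░░█···
░░░░░@░░···
█░███░██···
█░███░██···
█░███░██···
█░███░██···
█░███░██···

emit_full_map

░░░░░░░░█
█████░░░█
░░░░░░@░░
██░███░██
██░███░██
██░███░██
██░███░██
██░███░██
██┼░░░░██
██░░░░░██
██░░░░░██
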